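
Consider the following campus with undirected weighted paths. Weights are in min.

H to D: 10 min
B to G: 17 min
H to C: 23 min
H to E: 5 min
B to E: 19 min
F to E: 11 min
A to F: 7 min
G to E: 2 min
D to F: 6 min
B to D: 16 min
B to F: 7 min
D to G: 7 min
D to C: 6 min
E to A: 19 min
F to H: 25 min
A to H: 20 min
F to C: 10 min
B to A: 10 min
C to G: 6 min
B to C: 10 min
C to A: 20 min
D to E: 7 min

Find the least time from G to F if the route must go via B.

23 min

Best G to B: G → C → B costing 16
Shortest B→F: B → F = 7
Total via B: 16 + 7 = 23 min.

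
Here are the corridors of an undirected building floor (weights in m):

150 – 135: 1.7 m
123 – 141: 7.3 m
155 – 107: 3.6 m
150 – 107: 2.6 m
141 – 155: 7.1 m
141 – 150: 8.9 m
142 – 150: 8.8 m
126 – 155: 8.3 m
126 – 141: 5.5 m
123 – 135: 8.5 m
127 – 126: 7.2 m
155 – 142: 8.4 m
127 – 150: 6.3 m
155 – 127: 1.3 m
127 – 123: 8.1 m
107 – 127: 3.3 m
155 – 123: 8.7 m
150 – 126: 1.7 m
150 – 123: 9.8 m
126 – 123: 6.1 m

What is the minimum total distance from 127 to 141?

Candidate routes:
127 → 126 → 141: 7.2+5.5 = 12.7
127 → 155 → 141: 1.3+7.1 = 8.4
Cheapest is 127 → 155 → 141 at 8.4 m.

8.4 m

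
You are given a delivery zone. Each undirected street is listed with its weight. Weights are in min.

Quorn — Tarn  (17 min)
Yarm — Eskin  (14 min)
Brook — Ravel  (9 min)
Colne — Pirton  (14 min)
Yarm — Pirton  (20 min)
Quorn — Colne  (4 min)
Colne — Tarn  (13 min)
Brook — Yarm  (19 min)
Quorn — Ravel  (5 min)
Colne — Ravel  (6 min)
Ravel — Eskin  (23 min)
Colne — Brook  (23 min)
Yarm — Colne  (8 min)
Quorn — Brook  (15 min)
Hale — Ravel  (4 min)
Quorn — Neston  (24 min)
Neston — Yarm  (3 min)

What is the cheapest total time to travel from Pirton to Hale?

24 min

Settle nodes by increasing distance from Pirton:
Pirton: 0
Colne: 14  (via Pirton)
Quorn: 18  (via Colne)
Ravel: 20  (via Colne)
Yarm: 20  (via Pirton)
Neston: 23  (via Yarm)
Hale: 24  (via Ravel)
Shortest route: Pirton → Colne → Ravel → Hale = 24 min.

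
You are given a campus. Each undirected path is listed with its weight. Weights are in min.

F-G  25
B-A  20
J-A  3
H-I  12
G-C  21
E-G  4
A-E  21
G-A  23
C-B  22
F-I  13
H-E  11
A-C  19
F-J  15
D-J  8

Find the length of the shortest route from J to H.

35 min

Running Dijkstra from J:
J: 0
A: 3  (via J)
D: 8  (via J)
F: 15  (via J)
C: 22  (via A)
B: 23  (via A)
E: 24  (via A)
G: 26  (via A)
I: 28  (via F)
H: 35  (via E)
Shortest route: J–A–E–H = 35 min.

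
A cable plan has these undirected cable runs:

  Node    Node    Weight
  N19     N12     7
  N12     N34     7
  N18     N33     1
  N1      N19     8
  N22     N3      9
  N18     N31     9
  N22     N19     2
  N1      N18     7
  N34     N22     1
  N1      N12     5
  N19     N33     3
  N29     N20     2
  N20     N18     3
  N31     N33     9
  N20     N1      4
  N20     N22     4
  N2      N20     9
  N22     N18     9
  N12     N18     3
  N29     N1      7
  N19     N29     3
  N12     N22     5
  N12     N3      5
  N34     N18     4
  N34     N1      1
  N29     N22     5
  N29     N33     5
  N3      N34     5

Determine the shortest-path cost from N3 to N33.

9

Enumerating some paths:
N3 - N34 - N22 - N19 - N33: 5+1+2+3 = 11
N3 - N34 - N18 - N33: 5+4+1 = 10
N3 - N12 - N18 - N33: 5+3+1 = 9
The minimum is 9 via N3 - N12 - N18 - N33.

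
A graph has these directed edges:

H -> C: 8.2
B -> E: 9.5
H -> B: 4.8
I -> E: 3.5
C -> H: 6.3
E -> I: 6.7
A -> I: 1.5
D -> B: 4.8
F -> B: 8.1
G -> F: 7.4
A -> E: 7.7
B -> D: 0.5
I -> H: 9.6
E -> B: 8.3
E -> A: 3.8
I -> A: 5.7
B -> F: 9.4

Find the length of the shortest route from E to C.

Enumerating some paths:
E → I → H → C: 6.7+9.6+8.2 = 24.5
E → A → I → H → C: 3.8+1.5+9.6+8.2 = 23.1
Cheapest is E → A → I → H → C at 23.1.

23.1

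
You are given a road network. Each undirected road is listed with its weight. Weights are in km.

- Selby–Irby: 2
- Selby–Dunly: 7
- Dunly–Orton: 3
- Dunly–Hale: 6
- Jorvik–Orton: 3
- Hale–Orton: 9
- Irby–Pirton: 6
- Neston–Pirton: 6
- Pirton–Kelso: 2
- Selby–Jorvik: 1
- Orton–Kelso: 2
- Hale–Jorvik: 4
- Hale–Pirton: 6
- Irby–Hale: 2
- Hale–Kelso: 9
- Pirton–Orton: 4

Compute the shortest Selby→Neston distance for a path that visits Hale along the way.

Best Selby to Hale: Selby–Irby–Hale costing 4
Best Hale to Neston: Hale–Pirton–Neston costing 12
Total via Hale: 4 + 12 = 16 km.

16 km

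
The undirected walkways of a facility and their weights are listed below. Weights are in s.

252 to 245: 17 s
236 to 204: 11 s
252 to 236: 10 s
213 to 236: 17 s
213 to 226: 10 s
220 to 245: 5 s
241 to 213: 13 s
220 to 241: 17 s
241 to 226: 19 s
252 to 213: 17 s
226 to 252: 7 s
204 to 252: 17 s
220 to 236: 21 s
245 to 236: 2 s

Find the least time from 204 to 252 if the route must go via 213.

Best 204 to 213: 204 → 236 → 213 costing 28
Shortest 213→252: 213 → 252 = 17
Total via 213: 28 + 17 = 45 s.

45 s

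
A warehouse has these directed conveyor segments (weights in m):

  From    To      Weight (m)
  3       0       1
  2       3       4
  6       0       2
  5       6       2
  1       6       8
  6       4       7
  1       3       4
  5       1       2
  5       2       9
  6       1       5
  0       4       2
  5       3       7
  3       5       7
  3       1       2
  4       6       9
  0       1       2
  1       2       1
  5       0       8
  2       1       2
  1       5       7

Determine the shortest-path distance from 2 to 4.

Running Dijkstra from 2:
2: 0
1: 2  (via 2)
3: 4  (via 2)
0: 5  (via 3)
4: 7  (via 0)
Shortest route: 2–3–0–4 = 7 m.

7 m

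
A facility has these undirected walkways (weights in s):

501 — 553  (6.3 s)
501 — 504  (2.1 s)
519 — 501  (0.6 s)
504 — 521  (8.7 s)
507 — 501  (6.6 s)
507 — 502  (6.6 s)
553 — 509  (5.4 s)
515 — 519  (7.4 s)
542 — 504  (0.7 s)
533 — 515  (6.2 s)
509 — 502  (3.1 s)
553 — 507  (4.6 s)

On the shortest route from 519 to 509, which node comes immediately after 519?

501

Candidate routes:
519 - 501 - 553 - 507 - 502 - 509: 0.6+6.3+4.6+6.6+3.1 = 21.2
519 - 501 - 553 - 509: 0.6+6.3+5.4 = 12.3
519 - 501 - 507 - 502 - 509: 0.6+6.6+6.6+3.1 = 16.9
519 - 501 - 507 - 553 - 509: 0.6+6.6+4.6+5.4 = 17.2
The minimum is 12.3 s via 519 - 501 - 553 - 509.
So from 519 the first move is to 501.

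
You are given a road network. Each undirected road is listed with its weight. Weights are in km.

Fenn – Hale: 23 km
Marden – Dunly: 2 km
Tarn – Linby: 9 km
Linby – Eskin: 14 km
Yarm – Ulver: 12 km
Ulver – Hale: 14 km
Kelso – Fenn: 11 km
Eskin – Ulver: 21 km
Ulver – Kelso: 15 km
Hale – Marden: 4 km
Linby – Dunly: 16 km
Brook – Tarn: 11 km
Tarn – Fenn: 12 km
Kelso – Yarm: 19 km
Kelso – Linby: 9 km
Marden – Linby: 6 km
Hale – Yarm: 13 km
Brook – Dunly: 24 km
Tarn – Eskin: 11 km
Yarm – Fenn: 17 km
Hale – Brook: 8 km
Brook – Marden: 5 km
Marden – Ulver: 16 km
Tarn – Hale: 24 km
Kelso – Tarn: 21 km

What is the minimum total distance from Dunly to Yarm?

Settle nodes by increasing distance from Dunly:
Dunly: 0
Marden: 2  (via Dunly)
Hale: 6  (via Marden)
Brook: 7  (via Marden)
Linby: 8  (via Marden)
Kelso: 17  (via Linby)
Tarn: 17  (via Linby)
Ulver: 18  (via Marden)
Yarm: 19  (via Hale)
Shortest route: Dunly–Marden–Hale–Yarm = 19 km.

19 km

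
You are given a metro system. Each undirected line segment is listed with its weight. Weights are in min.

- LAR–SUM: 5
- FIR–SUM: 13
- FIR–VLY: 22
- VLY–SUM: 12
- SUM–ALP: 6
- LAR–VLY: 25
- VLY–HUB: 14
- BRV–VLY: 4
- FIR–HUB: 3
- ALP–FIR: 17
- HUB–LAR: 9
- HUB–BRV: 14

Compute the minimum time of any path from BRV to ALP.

Candidate routes:
BRV → HUB → LAR → SUM → ALP: 14+9+5+6 = 34
BRV → VLY → SUM → ALP: 4+12+6 = 22
The minimum is 22 min via BRV → VLY → SUM → ALP.

22 min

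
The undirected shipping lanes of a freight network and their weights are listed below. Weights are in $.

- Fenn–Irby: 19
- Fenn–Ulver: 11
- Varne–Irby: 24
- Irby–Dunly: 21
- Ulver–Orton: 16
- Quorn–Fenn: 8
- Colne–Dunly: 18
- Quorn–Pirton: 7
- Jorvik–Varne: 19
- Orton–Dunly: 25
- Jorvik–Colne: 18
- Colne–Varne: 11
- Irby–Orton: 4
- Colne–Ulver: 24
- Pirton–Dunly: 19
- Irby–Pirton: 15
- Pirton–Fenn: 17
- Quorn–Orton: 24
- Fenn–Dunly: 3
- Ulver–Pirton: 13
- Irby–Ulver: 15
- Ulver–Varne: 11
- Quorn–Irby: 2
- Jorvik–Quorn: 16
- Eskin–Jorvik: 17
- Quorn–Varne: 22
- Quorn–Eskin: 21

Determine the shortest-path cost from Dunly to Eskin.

$32

Candidate routes:
Dunly - Irby - Quorn - Eskin: 21+2+21 = 44
Dunly - Fenn - Quorn - Eskin: 3+8+21 = 32
Cheapest is Dunly - Fenn - Quorn - Eskin at $32.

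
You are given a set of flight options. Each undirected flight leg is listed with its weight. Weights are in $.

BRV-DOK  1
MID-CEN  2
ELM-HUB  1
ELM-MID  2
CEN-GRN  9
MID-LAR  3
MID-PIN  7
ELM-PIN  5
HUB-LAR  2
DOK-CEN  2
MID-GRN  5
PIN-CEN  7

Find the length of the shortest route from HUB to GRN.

$8

Compare a few routes:
HUB–LAR–MID–CEN–GRN: 2+3+2+9 = 16
HUB–ELM–MID–GRN: 1+2+5 = 8
HUB–ELM–MID–CEN–GRN: 1+2+2+9 = 14
HUB–LAR–MID–GRN: 2+3+5 = 10
Cheapest is HUB–ELM–MID–GRN at $8.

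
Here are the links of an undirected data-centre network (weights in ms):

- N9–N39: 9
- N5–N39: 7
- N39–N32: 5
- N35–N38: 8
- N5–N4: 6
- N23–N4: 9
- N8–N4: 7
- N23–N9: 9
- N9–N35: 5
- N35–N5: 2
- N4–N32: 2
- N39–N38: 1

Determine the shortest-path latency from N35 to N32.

Shortest distances from N35:
N35: 0
N5: 2  (via N35)
N9: 5  (via N35)
N38: 8  (via N35)
N4: 8  (via N5)
N39: 9  (via N5)
N32: 10  (via N4)
Shortest route: N35 → N5 → N4 → N32 = 10 ms.

10 ms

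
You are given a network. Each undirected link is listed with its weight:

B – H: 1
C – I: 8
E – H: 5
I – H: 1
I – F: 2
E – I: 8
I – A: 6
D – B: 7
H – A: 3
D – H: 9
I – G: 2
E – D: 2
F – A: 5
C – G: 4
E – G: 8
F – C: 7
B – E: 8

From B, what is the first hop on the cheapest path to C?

Compare a few routes:
B–H–I–C: 1+1+8 = 10
B–H–I–G–C: 1+1+2+4 = 8
Cheapest is B–H–I–G–C at 8.
So from B the first move is to H.

H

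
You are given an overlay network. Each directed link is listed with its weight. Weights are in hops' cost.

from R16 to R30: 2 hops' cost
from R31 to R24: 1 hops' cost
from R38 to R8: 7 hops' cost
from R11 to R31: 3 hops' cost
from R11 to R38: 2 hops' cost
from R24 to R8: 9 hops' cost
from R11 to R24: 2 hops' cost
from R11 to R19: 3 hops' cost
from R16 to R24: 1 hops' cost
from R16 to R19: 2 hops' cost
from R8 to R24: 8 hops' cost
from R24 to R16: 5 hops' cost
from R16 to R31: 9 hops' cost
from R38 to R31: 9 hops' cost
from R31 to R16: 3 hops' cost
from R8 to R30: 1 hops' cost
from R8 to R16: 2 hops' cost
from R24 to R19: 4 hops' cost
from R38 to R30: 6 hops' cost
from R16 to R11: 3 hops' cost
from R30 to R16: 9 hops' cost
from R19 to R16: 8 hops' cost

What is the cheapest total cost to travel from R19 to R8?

Running Dijkstra from R19:
R19: 0
R16: 8  (via R19)
R24: 9  (via R16)
R30: 10  (via R16)
R11: 11  (via R16)
R38: 13  (via R11)
R31: 14  (via R11)
R8: 18  (via R24)
Shortest route: R19 → R16 → R24 → R8 = 18 hops' cost.

18 hops' cost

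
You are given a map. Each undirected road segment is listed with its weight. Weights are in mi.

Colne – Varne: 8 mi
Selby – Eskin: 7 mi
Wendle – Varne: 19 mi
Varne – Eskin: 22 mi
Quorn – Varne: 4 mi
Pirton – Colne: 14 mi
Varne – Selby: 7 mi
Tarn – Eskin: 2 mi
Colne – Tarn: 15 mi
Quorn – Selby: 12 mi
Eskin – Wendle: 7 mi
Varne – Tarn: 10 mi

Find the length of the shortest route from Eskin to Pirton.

31 mi

Compare a few routes:
Eskin–Tarn–Colne–Pirton: 2+15+14 = 31
Eskin–Tarn–Varne–Colne–Pirton: 2+10+8+14 = 34
Eskin–Selby–Varne–Colne–Pirton: 7+7+8+14 = 36
Cheapest is Eskin–Tarn–Colne–Pirton at 31 mi.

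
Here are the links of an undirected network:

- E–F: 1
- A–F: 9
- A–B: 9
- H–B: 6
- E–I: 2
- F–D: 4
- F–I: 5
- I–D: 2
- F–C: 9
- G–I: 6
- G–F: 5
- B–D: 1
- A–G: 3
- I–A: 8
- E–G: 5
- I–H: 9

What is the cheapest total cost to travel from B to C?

14

Settle nodes by increasing distance from B:
B: 0
D: 1  (via B)
I: 3  (via D)
E: 5  (via I)
F: 5  (via D)
H: 6  (via B)
A: 9  (via B)
G: 9  (via I)
C: 14  (via F)
Shortest route: B–D–F–C = 14.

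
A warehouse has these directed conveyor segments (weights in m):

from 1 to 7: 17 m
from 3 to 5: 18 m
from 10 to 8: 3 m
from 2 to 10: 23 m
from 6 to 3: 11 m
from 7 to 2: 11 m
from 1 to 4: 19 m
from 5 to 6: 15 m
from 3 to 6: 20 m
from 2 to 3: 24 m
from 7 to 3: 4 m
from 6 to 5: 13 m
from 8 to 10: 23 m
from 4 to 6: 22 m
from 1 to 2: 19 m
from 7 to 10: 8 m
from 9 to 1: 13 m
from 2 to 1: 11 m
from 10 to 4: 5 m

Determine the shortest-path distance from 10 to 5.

Shortest distances from 10:
10: 0
8: 3  (via 10)
4: 5  (via 10)
6: 27  (via 4)
3: 38  (via 6)
5: 40  (via 6)
Shortest route: 10–4–6–5 = 40 m.

40 m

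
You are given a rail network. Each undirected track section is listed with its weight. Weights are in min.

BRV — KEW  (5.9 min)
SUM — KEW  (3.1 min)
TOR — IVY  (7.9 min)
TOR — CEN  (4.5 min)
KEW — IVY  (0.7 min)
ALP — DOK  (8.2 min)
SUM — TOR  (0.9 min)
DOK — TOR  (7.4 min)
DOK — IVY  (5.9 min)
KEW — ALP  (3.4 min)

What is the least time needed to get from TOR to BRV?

Running Dijkstra from TOR:
TOR: 0
SUM: 0.9  (via TOR)
KEW: 4  (via SUM)
CEN: 4.5  (via TOR)
IVY: 4.7  (via KEW)
DOK: 7.4  (via TOR)
ALP: 7.4  (via KEW)
BRV: 9.9  (via KEW)
Shortest route: TOR → SUM → KEW → BRV = 9.9 min.

9.9 min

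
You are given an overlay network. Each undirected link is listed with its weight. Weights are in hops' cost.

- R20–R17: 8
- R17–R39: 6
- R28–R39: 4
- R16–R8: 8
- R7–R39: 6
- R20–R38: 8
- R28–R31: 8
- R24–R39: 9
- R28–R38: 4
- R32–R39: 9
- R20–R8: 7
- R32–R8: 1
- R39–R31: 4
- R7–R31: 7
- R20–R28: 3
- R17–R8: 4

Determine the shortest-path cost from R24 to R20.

Running Dijkstra from R24:
R24: 0
R39: 9  (via R24)
R28: 13  (via R39)
R31: 13  (via R39)
R7: 15  (via R39)
R17: 15  (via R39)
R20: 16  (via R28)
Shortest route: R24 → R39 → R28 → R20 = 16 hops' cost.

16 hops' cost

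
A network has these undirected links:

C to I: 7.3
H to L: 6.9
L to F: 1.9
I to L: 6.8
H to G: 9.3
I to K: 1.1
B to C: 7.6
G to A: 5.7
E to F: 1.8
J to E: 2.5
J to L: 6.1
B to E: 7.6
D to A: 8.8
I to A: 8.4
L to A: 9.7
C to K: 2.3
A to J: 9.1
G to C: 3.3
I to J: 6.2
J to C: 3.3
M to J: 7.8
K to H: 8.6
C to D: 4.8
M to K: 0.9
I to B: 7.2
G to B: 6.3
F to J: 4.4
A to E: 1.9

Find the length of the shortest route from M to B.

9.2

Enumerating some paths:
M–K–C–B: 0.9+2.3+7.6 = 10.8
M–K–C–G–B: 0.9+2.3+3.3+6.3 = 12.8
M–K–I–B: 0.9+1.1+7.2 = 9.2
Cheapest is M–K–I–B at 9.2.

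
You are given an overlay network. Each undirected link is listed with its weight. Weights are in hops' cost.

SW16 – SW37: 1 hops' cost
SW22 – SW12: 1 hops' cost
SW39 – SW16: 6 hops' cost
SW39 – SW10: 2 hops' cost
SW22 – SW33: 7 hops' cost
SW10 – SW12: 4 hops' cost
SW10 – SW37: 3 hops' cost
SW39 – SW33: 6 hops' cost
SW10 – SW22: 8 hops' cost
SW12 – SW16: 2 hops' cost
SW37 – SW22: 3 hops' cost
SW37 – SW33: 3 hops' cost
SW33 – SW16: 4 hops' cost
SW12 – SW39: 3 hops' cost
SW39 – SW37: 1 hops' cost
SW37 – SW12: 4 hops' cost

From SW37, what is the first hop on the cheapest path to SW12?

SW16

Candidate routes:
SW37–SW16–SW12: 1+2 = 3
SW37–SW39–SW12: 1+3 = 4
SW37–SW12: 4 = 4
The minimum is 3 hops' cost via SW37–SW16–SW12.
So from SW37 the first move is to SW16.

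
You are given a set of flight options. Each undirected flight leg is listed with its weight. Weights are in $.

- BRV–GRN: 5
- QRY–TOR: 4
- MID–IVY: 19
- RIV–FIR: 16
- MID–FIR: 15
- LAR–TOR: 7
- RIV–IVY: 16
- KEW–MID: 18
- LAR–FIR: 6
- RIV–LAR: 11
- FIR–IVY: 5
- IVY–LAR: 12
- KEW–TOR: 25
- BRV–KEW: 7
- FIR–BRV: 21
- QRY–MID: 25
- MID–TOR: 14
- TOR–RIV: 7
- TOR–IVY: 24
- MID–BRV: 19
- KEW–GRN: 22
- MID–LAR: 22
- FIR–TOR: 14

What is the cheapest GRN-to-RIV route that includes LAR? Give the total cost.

$43

Best GRN to LAR: GRN–BRV–FIR–LAR costing 32
Best LAR to RIV: LAR–RIV costing 11
Total via LAR: 32 + 11 = $43.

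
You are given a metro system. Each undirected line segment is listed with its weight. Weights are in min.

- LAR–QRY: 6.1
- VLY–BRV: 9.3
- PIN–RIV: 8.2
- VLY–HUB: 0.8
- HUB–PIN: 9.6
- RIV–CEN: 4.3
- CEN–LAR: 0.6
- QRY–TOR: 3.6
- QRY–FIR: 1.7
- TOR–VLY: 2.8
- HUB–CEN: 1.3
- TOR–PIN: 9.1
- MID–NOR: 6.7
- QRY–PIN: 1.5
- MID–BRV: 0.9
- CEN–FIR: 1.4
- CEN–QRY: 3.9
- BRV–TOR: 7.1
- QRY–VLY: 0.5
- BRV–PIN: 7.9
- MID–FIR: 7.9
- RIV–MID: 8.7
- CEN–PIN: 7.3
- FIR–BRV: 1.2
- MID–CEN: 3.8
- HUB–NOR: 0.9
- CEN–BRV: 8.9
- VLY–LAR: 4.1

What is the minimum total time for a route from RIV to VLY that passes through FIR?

Shortest RIV→FIR: RIV → CEN → FIR = 5.7
Shortest FIR→VLY: FIR → QRY → VLY = 2.2
Total via FIR: 5.7 + 2.2 = 7.9 min.

7.9 min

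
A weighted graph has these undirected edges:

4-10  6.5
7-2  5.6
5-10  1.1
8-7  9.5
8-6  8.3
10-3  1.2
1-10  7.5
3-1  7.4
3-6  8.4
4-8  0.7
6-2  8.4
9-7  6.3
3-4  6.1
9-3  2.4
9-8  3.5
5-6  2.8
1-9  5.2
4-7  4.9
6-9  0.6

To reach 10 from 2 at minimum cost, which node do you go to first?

6

Enumerating some paths:
2–6–9–3–10: 8.4+0.6+2.4+1.2 = 12.6
2–7–9–3–10: 5.6+6.3+2.4+1.2 = 15.5
2–6–5–10: 8.4+2.8+1.1 = 12.3
The minimum is 12.3 via 2–6–5–10.
So from 2 the first move is to 6.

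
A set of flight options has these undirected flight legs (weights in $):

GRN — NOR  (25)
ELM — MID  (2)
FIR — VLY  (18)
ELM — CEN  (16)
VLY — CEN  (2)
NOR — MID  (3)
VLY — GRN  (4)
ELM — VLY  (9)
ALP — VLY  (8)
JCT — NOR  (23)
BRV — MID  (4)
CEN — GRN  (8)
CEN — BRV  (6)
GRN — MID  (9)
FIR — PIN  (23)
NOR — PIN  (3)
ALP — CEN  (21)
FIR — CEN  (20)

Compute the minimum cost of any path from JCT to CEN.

$36

Enumerating some paths:
JCT - NOR - MID - ELM - VLY - CEN: 23+3+2+9+2 = 39
JCT - NOR - MID - BRV - CEN: 23+3+4+6 = 36
The minimum is $36 via JCT - NOR - MID - BRV - CEN.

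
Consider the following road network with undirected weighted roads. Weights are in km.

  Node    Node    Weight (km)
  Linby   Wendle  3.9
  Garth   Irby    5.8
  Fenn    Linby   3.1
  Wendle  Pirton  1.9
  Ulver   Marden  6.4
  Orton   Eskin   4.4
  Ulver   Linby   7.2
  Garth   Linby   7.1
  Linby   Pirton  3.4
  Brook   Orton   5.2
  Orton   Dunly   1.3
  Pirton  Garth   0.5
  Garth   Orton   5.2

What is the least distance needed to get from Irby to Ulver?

Enumerating some paths:
Irby → Garth → Pirton → Linby → Ulver: 5.8+0.5+3.4+7.2 = 16.9
Irby → Garth → Pirton → Wendle → Linby → Ulver: 5.8+0.5+1.9+3.9+7.2 = 19.3
Cheapest is Irby → Garth → Pirton → Linby → Ulver at 16.9 km.

16.9 km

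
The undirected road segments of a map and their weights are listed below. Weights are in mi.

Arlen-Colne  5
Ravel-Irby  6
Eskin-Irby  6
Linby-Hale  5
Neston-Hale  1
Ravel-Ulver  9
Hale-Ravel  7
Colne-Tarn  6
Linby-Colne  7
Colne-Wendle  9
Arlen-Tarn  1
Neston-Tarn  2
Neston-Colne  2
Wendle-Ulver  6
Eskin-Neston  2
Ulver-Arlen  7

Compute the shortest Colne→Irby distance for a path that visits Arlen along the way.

Best Colne to Arlen: Colne–Arlen costing 5
Shortest Arlen→Irby: Arlen–Tarn–Neston–Eskin–Irby = 11
Total via Arlen: 5 + 11 = 16 mi.

16 mi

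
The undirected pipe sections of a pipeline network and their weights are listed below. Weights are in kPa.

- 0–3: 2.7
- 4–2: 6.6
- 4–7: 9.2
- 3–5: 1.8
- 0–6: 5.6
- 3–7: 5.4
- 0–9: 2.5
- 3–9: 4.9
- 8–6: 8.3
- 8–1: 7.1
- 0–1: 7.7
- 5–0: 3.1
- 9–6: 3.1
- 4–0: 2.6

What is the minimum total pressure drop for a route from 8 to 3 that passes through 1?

17.5 kPa

Shortest 8→1: 8–1 = 7.1
Shortest 1→3: 1–0–3 = 10.4
Total via 1: 7.1 + 10.4 = 17.5 kPa.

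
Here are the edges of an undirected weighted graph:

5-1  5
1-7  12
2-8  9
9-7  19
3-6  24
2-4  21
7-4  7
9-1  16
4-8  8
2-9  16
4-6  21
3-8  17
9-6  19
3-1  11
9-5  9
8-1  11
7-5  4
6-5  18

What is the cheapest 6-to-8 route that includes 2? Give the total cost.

44

Best 6 to 2: 6 → 9 → 2 costing 35
Best 2 to 8: 2 → 8 costing 9
Total via 2: 35 + 9 = 44.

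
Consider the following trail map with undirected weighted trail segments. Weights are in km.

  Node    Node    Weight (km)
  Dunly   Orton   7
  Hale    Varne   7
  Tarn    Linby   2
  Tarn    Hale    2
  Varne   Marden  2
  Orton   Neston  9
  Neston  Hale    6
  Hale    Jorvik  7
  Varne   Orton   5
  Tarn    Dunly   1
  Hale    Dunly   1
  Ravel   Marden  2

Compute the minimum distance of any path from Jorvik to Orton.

15 km

Shortest distances from Jorvik:
Jorvik: 0
Hale: 7  (via Jorvik)
Dunly: 8  (via Hale)
Tarn: 9  (via Hale)
Linby: 11  (via Tarn)
Neston: 13  (via Hale)
Varne: 14  (via Hale)
Orton: 15  (via Dunly)
Shortest route: Jorvik → Hale → Dunly → Orton = 15 km.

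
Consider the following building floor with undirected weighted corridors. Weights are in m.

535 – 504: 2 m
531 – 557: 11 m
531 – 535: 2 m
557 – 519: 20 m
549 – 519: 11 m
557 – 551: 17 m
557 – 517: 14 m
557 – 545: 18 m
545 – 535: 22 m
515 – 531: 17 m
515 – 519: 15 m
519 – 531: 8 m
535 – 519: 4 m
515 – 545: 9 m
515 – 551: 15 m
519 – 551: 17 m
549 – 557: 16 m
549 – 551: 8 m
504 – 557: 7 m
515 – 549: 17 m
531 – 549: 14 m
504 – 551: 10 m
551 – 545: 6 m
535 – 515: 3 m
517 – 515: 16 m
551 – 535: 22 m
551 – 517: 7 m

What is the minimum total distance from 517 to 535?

Shortest distances from 517:
517: 0
551: 7  (via 517)
545: 13  (via 551)
557: 14  (via 517)
549: 15  (via 551)
515: 16  (via 517)
504: 17  (via 551)
535: 19  (via 515)
Shortest route: 517–515–535 = 19 m.

19 m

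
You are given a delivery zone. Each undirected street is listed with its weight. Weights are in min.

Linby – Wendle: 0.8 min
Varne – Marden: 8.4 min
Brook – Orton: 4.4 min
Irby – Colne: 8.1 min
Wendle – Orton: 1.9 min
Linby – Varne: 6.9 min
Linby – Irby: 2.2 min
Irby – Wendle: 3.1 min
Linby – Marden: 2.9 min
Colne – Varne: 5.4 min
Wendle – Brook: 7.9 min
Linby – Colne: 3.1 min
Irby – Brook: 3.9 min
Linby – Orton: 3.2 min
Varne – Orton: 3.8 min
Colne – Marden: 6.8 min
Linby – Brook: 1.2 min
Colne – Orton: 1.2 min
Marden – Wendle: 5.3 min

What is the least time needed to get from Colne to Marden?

Compare a few routes:
Colne → Linby → Marden: 3.1+2.9 = 6
Colne → Marden: 6.8 = 6.8
Cheapest is Colne → Linby → Marden at 6 min.

6 min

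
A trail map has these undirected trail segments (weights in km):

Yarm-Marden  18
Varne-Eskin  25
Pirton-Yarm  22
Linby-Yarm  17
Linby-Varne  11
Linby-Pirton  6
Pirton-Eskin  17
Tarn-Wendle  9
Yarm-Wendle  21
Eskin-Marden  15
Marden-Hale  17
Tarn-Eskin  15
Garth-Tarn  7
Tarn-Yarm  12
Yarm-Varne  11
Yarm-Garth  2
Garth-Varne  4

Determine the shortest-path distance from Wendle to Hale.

Enumerating some paths:
Wendle - Tarn - Garth - Yarm - Marden - Hale: 9+7+2+18+17 = 53
Wendle - Tarn - Yarm - Marden - Hale: 9+12+18+17 = 56
Cheapest is Wendle - Tarn - Garth - Yarm - Marden - Hale at 53 km.

53 km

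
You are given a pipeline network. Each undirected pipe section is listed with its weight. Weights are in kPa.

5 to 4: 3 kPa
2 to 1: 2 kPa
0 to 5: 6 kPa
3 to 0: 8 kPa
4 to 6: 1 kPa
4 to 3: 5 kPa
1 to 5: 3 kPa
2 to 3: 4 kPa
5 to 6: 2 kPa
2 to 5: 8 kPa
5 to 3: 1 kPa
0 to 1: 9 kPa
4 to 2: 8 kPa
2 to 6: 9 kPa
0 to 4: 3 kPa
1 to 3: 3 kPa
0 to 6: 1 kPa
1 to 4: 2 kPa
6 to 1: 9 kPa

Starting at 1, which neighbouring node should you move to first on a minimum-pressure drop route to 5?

Candidate routes:
1–3–5: 3+1 = 4
1–5: 3 = 3
1–4–6–5: 2+1+2 = 5
1–4–5: 2+3 = 5
Cheapest is 1–5 at 3 kPa.
So from 1 the first move is to 5.

5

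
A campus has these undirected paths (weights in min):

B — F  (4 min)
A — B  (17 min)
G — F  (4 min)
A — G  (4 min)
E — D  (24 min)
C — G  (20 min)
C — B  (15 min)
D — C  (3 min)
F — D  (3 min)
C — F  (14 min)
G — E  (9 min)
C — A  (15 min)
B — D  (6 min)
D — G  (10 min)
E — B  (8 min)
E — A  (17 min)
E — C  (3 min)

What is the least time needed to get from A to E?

13 min

Settle nodes by increasing distance from A:
A: 0
G: 4  (via A)
F: 8  (via G)
D: 11  (via F)
B: 12  (via F)
E: 13  (via G)
Shortest route: A–G–E = 13 min.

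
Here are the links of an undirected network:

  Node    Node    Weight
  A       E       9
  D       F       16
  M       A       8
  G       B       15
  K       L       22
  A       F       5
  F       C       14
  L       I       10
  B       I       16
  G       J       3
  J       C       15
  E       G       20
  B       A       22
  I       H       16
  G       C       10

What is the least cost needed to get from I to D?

59

Shortest distances from I:
I: 0
L: 10  (via I)
B: 16  (via I)
H: 16  (via I)
G: 31  (via B)
K: 32  (via L)
J: 34  (via G)
A: 38  (via B)
C: 41  (via G)
F: 43  (via A)
M: 46  (via A)
E: 47  (via A)
D: 59  (via F)
Shortest route: I–B–A–F–D = 59.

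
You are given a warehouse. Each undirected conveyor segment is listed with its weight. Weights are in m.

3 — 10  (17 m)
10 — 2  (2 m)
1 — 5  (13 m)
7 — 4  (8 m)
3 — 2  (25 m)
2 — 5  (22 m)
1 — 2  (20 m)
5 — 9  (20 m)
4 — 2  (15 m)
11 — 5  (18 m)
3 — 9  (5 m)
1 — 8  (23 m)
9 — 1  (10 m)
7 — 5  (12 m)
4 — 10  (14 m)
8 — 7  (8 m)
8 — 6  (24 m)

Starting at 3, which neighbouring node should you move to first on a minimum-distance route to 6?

9

Enumerating some paths:
3 - 10 - 4 - 7 - 8 - 6: 17+14+8+8+24 = 71
3 - 9 - 5 - 7 - 8 - 6: 5+20+12+8+24 = 69
3 - 9 - 1 - 8 - 6: 5+10+23+24 = 62
3 - 9 - 1 - 5 - 7 - 8 - 6: 5+10+13+12+8+24 = 72
The minimum is 62 m via 3 - 9 - 1 - 8 - 6.
So from 3 the first move is to 9.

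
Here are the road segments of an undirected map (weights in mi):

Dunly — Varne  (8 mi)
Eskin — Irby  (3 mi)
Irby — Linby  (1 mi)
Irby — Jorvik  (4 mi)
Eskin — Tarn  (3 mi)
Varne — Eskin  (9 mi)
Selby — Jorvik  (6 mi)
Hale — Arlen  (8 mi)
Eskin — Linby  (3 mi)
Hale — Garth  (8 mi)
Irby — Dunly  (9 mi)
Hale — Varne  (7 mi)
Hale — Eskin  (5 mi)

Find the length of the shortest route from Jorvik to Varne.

Shortest distances from Jorvik:
Jorvik: 0
Irby: 4  (via Jorvik)
Linby: 5  (via Irby)
Selby: 6  (via Jorvik)
Eskin: 7  (via Irby)
Tarn: 10  (via Eskin)
Hale: 12  (via Eskin)
Dunly: 13  (via Irby)
Varne: 16  (via Eskin)
Shortest route: Jorvik → Irby → Eskin → Varne = 16 mi.

16 mi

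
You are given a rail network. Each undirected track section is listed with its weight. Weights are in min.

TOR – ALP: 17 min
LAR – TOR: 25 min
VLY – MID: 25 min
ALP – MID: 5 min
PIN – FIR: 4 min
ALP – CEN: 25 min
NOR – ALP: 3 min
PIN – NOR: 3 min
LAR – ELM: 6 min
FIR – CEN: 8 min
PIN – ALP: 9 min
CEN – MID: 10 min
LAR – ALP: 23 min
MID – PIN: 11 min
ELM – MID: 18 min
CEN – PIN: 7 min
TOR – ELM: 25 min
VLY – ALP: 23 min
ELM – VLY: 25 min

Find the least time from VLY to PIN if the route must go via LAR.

Shortest VLY→LAR: VLY → ELM → LAR = 31
Best LAR to PIN: LAR → ALP → NOR → PIN costing 29
Total via LAR: 31 + 29 = 60 min.

60 min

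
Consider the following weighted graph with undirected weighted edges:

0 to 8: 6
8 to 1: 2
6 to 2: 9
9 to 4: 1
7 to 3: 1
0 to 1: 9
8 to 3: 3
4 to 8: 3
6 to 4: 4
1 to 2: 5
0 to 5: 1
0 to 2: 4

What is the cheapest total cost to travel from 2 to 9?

11

Shortest distances from 2:
2: 0
0: 4  (via 2)
1: 5  (via 2)
5: 5  (via 0)
8: 7  (via 1)
6: 9  (via 2)
3: 10  (via 8)
4: 10  (via 8)
7: 11  (via 3)
9: 11  (via 4)
Shortest route: 2 → 1 → 8 → 4 → 9 = 11.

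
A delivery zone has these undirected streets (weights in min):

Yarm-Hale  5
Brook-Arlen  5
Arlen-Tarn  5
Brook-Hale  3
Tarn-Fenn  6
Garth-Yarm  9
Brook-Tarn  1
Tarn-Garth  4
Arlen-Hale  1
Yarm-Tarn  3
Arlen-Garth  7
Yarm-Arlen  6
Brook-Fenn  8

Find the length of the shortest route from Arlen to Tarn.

5 min

Settle nodes by increasing distance from Arlen:
Arlen: 0
Hale: 1  (via Arlen)
Brook: 4  (via Hale)
Tarn: 5  (via Arlen)
Shortest route: Arlen–Tarn = 5 min.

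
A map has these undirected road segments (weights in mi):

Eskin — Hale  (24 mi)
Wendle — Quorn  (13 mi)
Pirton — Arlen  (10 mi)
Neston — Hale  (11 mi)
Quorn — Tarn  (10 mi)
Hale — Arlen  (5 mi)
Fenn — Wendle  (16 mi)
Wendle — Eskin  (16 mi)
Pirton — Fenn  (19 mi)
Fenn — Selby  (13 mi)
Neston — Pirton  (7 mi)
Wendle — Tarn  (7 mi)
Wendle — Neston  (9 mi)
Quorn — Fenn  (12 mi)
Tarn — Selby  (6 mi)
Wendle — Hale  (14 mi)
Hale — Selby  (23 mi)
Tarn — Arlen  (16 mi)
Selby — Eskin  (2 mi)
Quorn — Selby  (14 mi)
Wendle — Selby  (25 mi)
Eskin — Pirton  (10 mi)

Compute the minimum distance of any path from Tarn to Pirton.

18 mi

Shortest distances from Tarn:
Tarn: 0
Selby: 6  (via Tarn)
Wendle: 7  (via Tarn)
Eskin: 8  (via Selby)
Quorn: 10  (via Tarn)
Arlen: 16  (via Tarn)
Neston: 16  (via Wendle)
Pirton: 18  (via Eskin)
Shortest route: Tarn–Selby–Eskin–Pirton = 18 mi.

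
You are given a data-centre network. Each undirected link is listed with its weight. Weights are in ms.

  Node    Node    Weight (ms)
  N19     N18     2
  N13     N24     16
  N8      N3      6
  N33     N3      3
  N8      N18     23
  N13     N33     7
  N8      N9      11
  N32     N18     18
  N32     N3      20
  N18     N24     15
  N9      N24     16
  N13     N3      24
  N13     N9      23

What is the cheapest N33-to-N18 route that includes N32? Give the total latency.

Shortest N33→N32: N33–N3–N32 = 23
Shortest N32→N18: N32–N18 = 18
Total via N32: 23 + 18 = 41 ms.

41 ms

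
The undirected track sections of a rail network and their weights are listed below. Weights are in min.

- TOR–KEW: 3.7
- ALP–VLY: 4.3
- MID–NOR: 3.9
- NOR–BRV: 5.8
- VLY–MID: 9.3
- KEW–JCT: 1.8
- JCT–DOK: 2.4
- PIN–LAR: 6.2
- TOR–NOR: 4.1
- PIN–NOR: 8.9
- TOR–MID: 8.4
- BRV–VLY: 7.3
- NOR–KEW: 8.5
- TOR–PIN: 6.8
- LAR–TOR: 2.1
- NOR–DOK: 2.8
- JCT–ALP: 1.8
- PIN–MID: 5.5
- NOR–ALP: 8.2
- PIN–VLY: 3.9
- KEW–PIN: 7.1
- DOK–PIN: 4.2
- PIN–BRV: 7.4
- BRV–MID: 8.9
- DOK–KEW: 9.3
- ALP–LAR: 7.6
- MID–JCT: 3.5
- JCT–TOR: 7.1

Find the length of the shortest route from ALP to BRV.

11.6 min

Running Dijkstra from ALP:
ALP: 0
JCT: 1.8  (via ALP)
KEW: 3.6  (via JCT)
DOK: 4.2  (via JCT)
VLY: 4.3  (via ALP)
MID: 5.3  (via JCT)
NOR: 7  (via DOK)
TOR: 7.3  (via KEW)
LAR: 7.6  (via ALP)
PIN: 8.2  (via VLY)
BRV: 11.6  (via VLY)
Shortest route: ALP → VLY → BRV = 11.6 min.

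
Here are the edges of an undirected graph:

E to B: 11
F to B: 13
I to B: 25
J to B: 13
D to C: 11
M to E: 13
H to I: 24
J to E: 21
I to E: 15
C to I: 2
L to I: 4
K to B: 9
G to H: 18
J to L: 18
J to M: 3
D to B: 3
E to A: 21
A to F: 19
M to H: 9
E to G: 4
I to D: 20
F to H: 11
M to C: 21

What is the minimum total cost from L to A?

Candidate routes:
L → I → C → D → B → E → A: 4+2+11+3+11+21 = 52
L → I → E → A: 4+15+21 = 40
The minimum is 40 via L → I → E → A.

40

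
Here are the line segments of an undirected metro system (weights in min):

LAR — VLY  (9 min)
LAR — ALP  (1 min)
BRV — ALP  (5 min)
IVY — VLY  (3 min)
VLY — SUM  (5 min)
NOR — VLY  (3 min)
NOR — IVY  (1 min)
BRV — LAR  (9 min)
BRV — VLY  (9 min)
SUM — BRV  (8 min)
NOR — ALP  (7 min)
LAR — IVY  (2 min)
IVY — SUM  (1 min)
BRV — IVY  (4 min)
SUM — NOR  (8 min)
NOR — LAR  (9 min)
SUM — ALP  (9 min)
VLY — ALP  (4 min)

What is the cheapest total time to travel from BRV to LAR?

6 min

Running Dijkstra from BRV:
BRV: 0
IVY: 4  (via BRV)
ALP: 5  (via BRV)
SUM: 5  (via IVY)
NOR: 5  (via IVY)
LAR: 6  (via IVY)
Shortest route: BRV–IVY–LAR = 6 min.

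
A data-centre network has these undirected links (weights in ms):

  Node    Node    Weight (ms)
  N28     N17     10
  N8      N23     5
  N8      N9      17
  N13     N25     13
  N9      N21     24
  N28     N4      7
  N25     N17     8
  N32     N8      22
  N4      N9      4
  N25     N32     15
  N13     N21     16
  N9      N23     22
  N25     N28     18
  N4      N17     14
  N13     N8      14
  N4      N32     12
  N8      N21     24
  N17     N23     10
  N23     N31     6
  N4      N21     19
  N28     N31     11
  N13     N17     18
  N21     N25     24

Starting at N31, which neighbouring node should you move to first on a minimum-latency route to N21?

N23

Candidate routes:
N31–N23–N8–N21: 6+5+24 = 35
N31–N28–N4–N21: 11+7+19 = 37
Cheapest is N31–N23–N8–N21 at 35 ms.
So from N31 the first move is to N23.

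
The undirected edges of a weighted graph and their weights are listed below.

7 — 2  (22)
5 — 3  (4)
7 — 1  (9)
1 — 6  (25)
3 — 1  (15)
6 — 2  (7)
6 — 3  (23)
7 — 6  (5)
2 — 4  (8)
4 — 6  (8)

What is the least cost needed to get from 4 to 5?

Running Dijkstra from 4:
4: 0
2: 8  (via 4)
6: 8  (via 4)
7: 13  (via 6)
1: 22  (via 7)
3: 31  (via 6)
5: 35  (via 3)
Shortest route: 4 → 6 → 3 → 5 = 35.

35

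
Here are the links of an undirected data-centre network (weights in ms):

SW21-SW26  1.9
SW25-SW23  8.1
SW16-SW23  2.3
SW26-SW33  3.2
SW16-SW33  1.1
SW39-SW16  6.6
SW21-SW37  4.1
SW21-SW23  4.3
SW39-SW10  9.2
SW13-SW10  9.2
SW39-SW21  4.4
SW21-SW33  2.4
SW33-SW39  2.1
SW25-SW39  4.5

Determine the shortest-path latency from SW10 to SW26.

Running Dijkstra from SW10:
SW10: 0
SW13: 9.2  (via SW10)
SW39: 9.2  (via SW10)
SW33: 11.3  (via SW39)
SW16: 12.4  (via SW33)
SW21: 13.6  (via SW39)
SW25: 13.7  (via SW39)
SW26: 14.5  (via SW33)
Shortest route: SW10 → SW39 → SW33 → SW26 = 14.5 ms.

14.5 ms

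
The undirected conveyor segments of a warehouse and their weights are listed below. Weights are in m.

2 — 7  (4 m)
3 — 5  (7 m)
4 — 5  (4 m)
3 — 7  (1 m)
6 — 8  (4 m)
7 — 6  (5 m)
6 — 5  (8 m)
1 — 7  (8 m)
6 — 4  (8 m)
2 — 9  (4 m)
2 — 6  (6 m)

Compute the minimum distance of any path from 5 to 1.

Enumerating some paths:
5–3–7–1: 7+1+8 = 16
5–6–7–1: 8+5+8 = 21
5–4–6–7–1: 4+8+5+8 = 25
The minimum is 16 m via 5–3–7–1.

16 m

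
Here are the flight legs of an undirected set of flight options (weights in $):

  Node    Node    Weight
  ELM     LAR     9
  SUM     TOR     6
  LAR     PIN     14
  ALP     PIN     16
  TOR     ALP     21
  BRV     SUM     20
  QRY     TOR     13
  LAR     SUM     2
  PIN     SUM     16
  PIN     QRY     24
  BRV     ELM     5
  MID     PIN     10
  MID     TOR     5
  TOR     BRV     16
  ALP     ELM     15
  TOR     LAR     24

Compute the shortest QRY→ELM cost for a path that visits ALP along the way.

$49

Best QRY to ALP: QRY–TOR–ALP costing 34
Best ALP to ELM: ALP–ELM costing 15
Total via ALP: 34 + 15 = $49.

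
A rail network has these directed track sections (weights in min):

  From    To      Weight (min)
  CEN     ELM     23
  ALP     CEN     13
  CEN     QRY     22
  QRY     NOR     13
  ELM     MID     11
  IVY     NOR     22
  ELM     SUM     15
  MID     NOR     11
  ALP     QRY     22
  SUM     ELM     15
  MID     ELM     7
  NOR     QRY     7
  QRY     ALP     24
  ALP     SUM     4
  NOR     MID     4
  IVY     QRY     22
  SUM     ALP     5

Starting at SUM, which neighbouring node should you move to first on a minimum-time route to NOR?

Enumerating some paths:
SUM–ALP–CEN–QRY–NOR: 5+13+22+13 = 53
SUM–ELM–MID–NOR: 15+11+11 = 37
SUM–ALP–QRY–NOR: 5+22+13 = 40
The minimum is 37 min via SUM–ELM–MID–NOR.
So from SUM the first move is to ELM.

ELM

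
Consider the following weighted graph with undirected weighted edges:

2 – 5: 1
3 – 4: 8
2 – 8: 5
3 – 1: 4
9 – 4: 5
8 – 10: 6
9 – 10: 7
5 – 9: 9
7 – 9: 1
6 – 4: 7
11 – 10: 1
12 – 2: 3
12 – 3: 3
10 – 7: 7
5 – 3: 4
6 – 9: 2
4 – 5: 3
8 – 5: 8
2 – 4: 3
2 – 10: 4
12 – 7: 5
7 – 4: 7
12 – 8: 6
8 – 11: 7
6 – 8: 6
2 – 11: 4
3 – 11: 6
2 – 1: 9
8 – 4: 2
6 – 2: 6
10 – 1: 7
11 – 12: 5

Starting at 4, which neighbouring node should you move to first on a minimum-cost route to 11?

2

Compare a few routes:
4–2–11: 3+4 = 7
4–5–2–11: 3+1+4 = 8
Cheapest is 4–2–11 at 7.
So from 4 the first move is to 2.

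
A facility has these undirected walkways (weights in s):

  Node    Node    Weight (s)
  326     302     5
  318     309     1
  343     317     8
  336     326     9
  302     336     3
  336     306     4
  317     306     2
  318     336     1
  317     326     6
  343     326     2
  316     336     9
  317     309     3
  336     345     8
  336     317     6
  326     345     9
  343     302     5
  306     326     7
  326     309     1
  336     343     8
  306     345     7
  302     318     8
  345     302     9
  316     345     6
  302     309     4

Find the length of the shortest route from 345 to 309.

Shortest distances from 345:
345: 0
316: 6  (via 345)
306: 7  (via 345)
336: 8  (via 345)
326: 9  (via 345)
302: 9  (via 345)
317: 9  (via 306)
318: 9  (via 336)
309: 10  (via 326)
Shortest route: 345–326–309 = 10 s.

10 s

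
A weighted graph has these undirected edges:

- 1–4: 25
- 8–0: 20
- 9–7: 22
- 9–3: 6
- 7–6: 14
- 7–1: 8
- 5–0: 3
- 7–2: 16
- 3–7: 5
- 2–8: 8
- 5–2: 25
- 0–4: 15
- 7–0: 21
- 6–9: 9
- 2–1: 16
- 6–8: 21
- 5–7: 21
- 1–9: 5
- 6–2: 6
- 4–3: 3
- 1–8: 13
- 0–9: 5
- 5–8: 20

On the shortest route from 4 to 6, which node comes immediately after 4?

3

Enumerating some paths:
4–3–7–2–6: 3+5+16+6 = 30
4–0–9–6: 15+5+9 = 29
4–3–9–6: 3+6+9 = 18
4–3–7–6: 3+5+14 = 22
Cheapest is 4–3–9–6 at 18.
So from 4 the first move is to 3.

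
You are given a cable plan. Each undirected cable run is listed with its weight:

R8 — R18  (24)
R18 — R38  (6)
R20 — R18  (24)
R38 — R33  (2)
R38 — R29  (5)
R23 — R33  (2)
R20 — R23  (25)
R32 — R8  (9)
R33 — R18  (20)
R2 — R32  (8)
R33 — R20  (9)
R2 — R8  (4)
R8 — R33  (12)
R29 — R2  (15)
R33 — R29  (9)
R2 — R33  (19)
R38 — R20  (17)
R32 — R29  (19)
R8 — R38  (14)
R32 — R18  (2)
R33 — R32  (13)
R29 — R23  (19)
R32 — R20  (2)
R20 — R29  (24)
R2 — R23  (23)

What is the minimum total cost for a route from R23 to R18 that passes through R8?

Best R23 to R8: R23–R33–R8 costing 14
Shortest R8→R18: R8–R32–R18 = 11
Total via R8: 14 + 11 = 25.

25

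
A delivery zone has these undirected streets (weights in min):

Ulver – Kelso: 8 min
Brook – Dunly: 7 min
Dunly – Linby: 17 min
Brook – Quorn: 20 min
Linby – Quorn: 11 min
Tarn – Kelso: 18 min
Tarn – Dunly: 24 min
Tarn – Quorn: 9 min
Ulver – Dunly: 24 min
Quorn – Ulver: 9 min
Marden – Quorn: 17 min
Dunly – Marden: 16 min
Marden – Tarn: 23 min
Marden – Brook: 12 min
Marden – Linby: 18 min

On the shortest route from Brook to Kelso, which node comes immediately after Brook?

Quorn

Compare a few routes:
Brook–Quorn–Ulver–Kelso: 20+9+8 = 37
Brook–Dunly–Ulver–Kelso: 7+24+8 = 39
Cheapest is Brook–Quorn–Ulver–Kelso at 37 min.
So from Brook the first move is to Quorn.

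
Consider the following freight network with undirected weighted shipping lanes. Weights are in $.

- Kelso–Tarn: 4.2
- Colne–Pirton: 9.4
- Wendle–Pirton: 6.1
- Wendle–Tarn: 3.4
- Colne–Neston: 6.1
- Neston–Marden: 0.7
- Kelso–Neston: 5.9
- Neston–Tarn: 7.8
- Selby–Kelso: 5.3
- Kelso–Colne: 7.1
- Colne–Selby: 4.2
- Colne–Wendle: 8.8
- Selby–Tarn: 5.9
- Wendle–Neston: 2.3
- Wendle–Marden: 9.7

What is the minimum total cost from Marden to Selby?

Shortest distances from Marden:
Marden: 0
Neston: 0.7  (via Marden)
Wendle: 3  (via Neston)
Tarn: 6.4  (via Wendle)
Kelso: 6.6  (via Neston)
Colne: 6.8  (via Neston)
Pirton: 9.1  (via Wendle)
Selby: 11  (via Colne)
Shortest route: Marden → Neston → Colne → Selby = $11.

$11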